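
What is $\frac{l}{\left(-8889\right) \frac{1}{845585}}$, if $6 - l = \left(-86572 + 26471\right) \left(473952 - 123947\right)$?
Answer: $- \frac{17787430537343935}{8889} \approx -2.0011 \cdot 10^{12}$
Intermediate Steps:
$l = 21035650511$ ($l = 6 - \left(-86572 + 26471\right) \left(473952 - 123947\right) = 6 - \left(-60101\right) 350005 = 6 - -21035650505 = 6 + 21035650505 = 21035650511$)
$\frac{l}{\left(-8889\right) \frac{1}{845585}} = \frac{21035650511}{\left(-8889\right) \frac{1}{845585}} = \frac{21035650511}{- \frac{8889}{845585}} = 21035650511 \left(- \frac{845585}{8889}\right) = - \frac{17787430537343935}{8889}$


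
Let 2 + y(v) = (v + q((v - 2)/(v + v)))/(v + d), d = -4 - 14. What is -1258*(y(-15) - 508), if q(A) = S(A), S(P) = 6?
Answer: 7053606/11 ≈ 6.4124e+5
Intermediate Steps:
q(A) = 6
d = -18
y(v) = -2 + (6 + v)/(-18 + v) (y(v) = -2 + (v + 6)/(v - 18) = -2 + (6 + v)/(-18 + v))
-1258*(y(-15) - 508) = -1258*((42 - 1*(-15))/(-18 - 15) - 508) = -1258*((42 + 15)/(-33) - 508) = -1258*(-1/33*57 - 508) = -1258*(-19/11 - 508) = -1258*(-5607/11) = 7053606/11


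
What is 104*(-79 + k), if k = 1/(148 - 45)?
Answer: -846144/103 ≈ -8215.0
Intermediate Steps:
k = 1/103 ≈ 0.0097087
104*(-79 + k) = 104*(-79 + 1/103) = 104*(-8136/103) = -846144/103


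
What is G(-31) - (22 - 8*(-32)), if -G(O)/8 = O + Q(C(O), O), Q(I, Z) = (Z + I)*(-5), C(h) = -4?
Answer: -1430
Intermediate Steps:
Q(I, Z) = -5*I - 5*Z (Q(I, Z) = (I + Z)*(-5) = -5*I - 5*Z)
G(O) = -160 + 32*O (G(O) = -8*(O + (-5*(-4) - 5*O)) = -8*(O + (20 - 5*O)) = -8*(20 - 4*O) = -160 + 32*O)
G(-31) - (22 - 8*(-32)) = (-160 + 32*(-31)) - (22 - 8*(-32)) = (-160 - 992) - (22 + 256) = -1152 - 1*278 = -1152 - 278 = -1430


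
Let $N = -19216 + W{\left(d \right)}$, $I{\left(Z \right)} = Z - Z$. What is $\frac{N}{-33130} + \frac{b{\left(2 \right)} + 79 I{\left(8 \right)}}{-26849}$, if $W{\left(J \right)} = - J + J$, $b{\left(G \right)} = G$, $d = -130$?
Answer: $\frac{257932062}{444753685} \approx 0.57994$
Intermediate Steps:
$I{\left(Z \right)} = 0$
$W{\left(J \right)} = 0$
$N = -19216$ ($N = -19216 + 0 = -19216$)
$\frac{N}{-33130} + \frac{b{\left(2 \right)} + 79 I{\left(8 \right)}}{-26849} = - \frac{19216}{-33130} + \frac{2 + 79 \cdot 0}{-26849} = \left(-19216\right) \left(- \frac{1}{33130}\right) + \left(2 + 0\right) \left(- \frac{1}{26849}\right) = \frac{9608}{16565} + 2 \left(- \frac{1}{26849}\right) = \frac{9608}{16565} - \frac{2}{26849} = \frac{257932062}{444753685}$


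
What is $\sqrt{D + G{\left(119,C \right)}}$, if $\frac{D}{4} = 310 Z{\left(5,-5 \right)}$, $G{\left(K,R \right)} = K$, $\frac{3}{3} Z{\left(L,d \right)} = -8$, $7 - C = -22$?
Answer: $99 i \approx 99.0 i$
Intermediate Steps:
$C = 29$ ($C = 7 - -22 = 7 + 22 = 29$)
$Z{\left(L,d \right)} = -8$
$D = -9920$ ($D = 4 \cdot 310 \left(-8\right) = 4 \left(-2480\right) = -9920$)
$\sqrt{D + G{\left(119,C \right)}} = \sqrt{-9920 + 119} = \sqrt{-9801} = 99 i$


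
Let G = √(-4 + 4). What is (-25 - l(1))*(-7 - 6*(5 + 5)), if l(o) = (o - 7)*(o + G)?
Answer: 1273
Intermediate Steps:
G = 0 (G = √0 = 0)
l(o) = o*(-7 + o) (l(o) = (o - 7)*(o + 0) = (-7 + o)*o = o*(-7 + o))
(-25 - l(1))*(-7 - 6*(5 + 5)) = (-25 - (-7 + 1))*(-7 - 6*(5 + 5)) = (-25 - (-6))*(-7 - 6*10) = (-25 - 1*(-6))*(-7 - 1*60) = (-25 + 6)*(-7 - 60) = -19*(-67) = 1273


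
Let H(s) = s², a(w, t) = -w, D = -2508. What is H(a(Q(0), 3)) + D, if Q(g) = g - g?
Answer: -2508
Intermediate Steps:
Q(g) = 0
H(a(Q(0), 3)) + D = (-1*0)² - 2508 = 0² - 2508 = 0 - 2508 = -2508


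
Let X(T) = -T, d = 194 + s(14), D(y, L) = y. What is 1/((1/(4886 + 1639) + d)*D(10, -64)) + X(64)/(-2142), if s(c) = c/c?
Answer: 11832817/389347056 ≈ 0.030391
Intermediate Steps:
s(c) = 1
d = 195 (d = 194 + 1 = 195)
1/((1/(4886 + 1639) + d)*D(10, -64)) + X(64)/(-2142) = 1/((1/(4886 + 1639) + 195)*10) - 1*64/(-2142) = (⅒)/(1/6525 + 195) - 64*(-1/2142) = (⅒)/(1/6525 + 195) + 32/1071 = (⅒)/(1272376/6525) + 32/1071 = (6525/1272376)*(⅒) + 32/1071 = 1305/2544752 + 32/1071 = 11832817/389347056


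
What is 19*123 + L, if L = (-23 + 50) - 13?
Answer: 2351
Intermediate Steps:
L = 14 (L = 27 - 13 = 14)
19*123 + L = 19*123 + 14 = 2337 + 14 = 2351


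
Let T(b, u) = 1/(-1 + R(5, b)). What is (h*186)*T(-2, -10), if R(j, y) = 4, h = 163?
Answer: 10106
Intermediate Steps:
T(b, u) = ⅓ (T(b, u) = 1/(-1 + 4) = 1/3 = ⅓)
(h*186)*T(-2, -10) = (163*186)*(⅓) = 30318*(⅓) = 10106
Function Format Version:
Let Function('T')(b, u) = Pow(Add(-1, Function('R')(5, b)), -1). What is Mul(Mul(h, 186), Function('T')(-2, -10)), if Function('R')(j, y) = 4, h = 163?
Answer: 10106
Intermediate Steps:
Function('T')(b, u) = Rational(1, 3) (Function('T')(b, u) = Pow(Add(-1, 4), -1) = Pow(3, -1) = Rational(1, 3))
Mul(Mul(h, 186), Function('T')(-2, -10)) = Mul(Mul(163, 186), Rational(1, 3)) = Mul(30318, Rational(1, 3)) = 10106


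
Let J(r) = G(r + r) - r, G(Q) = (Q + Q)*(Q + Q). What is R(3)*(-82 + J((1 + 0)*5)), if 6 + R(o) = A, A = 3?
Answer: -939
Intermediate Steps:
R(o) = -3 (R(o) = -6 + 3 = -3)
G(Q) = 4*Q² (G(Q) = (2*Q)*(2*Q) = 4*Q²)
J(r) = -r + 16*r² (J(r) = 4*(r + r)² - r = 4*(2*r)² - r = 4*(4*r²) - r = 16*r² - r = -r + 16*r²)
R(3)*(-82 + J((1 + 0)*5)) = -3*(-82 + ((1 + 0)*5)*(-1 + 16*((1 + 0)*5))) = -3*(-82 + (1*5)*(-1 + 16*(1*5))) = -3*(-82 + 5*(-1 + 16*5)) = -3*(-82 + 5*(-1 + 80)) = -3*(-82 + 5*79) = -3*(-82 + 395) = -3*313 = -939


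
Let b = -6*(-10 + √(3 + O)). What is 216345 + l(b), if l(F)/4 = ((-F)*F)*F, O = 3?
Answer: -803175 + 264384*√6 ≈ -1.5557e+5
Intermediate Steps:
b = 60 - 6*√6 (b = -6*(-10 + √(3 + 3)) = -6*(-10 + √6) = 60 - 6*√6 ≈ 45.303)
l(F) = -4*F³ (l(F) = 4*(((-F)*F)*F) = 4*((-F²)*F) = 4*(-F³) = -4*F³)
216345 + l(b) = 216345 - 4*(60 - 6*√6)³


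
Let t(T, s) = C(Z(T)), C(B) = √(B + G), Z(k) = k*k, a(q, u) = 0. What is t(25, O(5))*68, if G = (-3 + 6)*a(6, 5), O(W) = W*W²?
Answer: 1700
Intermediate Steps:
O(W) = W³
Z(k) = k²
G = 0 (G = (-3 + 6)*0 = 3*0 = 0)
C(B) = √B (C(B) = √(B + 0) = √B)
t(T, s) = √(T²)
t(25, O(5))*68 = √(25²)*68 = √625*68 = 25*68 = 1700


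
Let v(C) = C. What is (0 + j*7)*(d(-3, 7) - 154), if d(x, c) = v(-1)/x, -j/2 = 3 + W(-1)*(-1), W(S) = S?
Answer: 25816/3 ≈ 8605.3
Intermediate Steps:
j = -8 (j = -2*(3 - 1*(-1)) = -2*(3 + 1) = -2*4 = -8)
d(x, c) = -1/x
(0 + j*7)*(d(-3, 7) - 154) = (0 - 8*7)*(-1/(-3) - 154) = (0 - 56)*(-1*(-⅓) - 154) = -56*(⅓ - 154) = -56*(-461/3) = 25816/3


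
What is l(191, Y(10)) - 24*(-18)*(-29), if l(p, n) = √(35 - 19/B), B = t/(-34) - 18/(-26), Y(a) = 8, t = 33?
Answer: -12528 + √1562469/123 ≈ -12518.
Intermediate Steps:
B = -123/442 (B = 33/(-34) - 18/(-26) = 33*(-1/34) - 18*(-1/26) = -33/34 + 9/13 = -123/442 ≈ -0.27828)
l(p, n) = √1562469/123 (l(p, n) = √(35 - 19/(-123/442)) = √(35 - 19*(-442/123)) = √(35 + 8398/123) = √(12703/123) = √1562469/123)
l(191, Y(10)) - 24*(-18)*(-29) = √1562469/123 - 24*(-18)*(-29) = √1562469/123 + 432*(-29) = √1562469/123 - 12528 = -12528 + √1562469/123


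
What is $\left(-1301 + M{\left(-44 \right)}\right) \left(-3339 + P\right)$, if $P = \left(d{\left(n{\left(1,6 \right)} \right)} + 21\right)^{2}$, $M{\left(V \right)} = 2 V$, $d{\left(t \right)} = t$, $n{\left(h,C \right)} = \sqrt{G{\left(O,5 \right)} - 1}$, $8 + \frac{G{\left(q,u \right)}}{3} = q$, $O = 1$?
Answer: $4055880 - 58338 i \sqrt{22} \approx 4.0559 \cdot 10^{6} - 2.7363 \cdot 10^{5} i$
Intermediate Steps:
$G{\left(q,u \right)} = -24 + 3 q$
$n{\left(h,C \right)} = i \sqrt{22}$ ($n{\left(h,C \right)} = \sqrt{\left(-24 + 3 \cdot 1\right) - 1} = \sqrt{\left(-24 + 3\right) - 1} = \sqrt{-21 - 1} = \sqrt{-22} = i \sqrt{22}$)
$P = \left(21 + i \sqrt{22}\right)^{2}$ ($P = \left(i \sqrt{22} + 21\right)^{2} = \left(21 + i \sqrt{22}\right)^{2} \approx 419.0 + 197.0 i$)
$\left(-1301 + M{\left(-44 \right)}\right) \left(-3339 + P\right) = \left(-1301 + 2 \left(-44\right)\right) \left(-3339 + \left(21 + i \sqrt{22}\right)^{2}\right) = \left(-1301 - 88\right) \left(-3339 + \left(21 + i \sqrt{22}\right)^{2}\right) = - 1389 \left(-3339 + \left(21 + i \sqrt{22}\right)^{2}\right) = 4637871 - 1389 \left(21 + i \sqrt{22}\right)^{2}$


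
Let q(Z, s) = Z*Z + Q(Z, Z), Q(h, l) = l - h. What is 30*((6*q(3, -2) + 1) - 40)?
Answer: 450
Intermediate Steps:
q(Z, s) = Z² (q(Z, s) = Z*Z + (Z - Z) = Z² + 0 = Z²)
30*((6*q(3, -2) + 1) - 40) = 30*((6*3² + 1) - 40) = 30*((6*9 + 1) - 40) = 30*((54 + 1) - 40) = 30*(55 - 40) = 30*15 = 450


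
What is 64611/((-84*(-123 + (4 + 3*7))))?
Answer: 21537/2744 ≈ 7.8488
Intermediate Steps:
64611/((-84*(-123 + (4 + 3*7)))) = 64611/((-84*(-123 + (4 + 21)))) = 64611/((-84*(-123 + 25))) = 64611/((-84*(-98))) = 64611/8232 = 64611*(1/8232) = 21537/2744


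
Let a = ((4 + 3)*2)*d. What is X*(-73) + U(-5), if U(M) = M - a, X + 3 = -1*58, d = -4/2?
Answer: 4476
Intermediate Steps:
d = -2 (d = -4*½ = -2)
a = -28 (a = ((4 + 3)*2)*(-2) = (7*2)*(-2) = 14*(-2) = -28)
X = -61 (X = -3 - 1*58 = -3 - 58 = -61)
U(M) = 28 + M (U(M) = M - 1*(-28) = M + 28 = 28 + M)
X*(-73) + U(-5) = -61*(-73) + (28 - 5) = 4453 + 23 = 4476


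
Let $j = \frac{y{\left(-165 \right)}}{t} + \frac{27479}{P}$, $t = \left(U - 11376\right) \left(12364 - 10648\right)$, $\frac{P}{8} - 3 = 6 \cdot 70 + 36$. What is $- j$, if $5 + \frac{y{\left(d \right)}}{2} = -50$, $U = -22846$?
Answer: $- \frac{6112512727}{816810696} \approx -7.4834$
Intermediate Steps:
$y{\left(d \right)} = -110$ ($y{\left(d \right)} = -10 + 2 \left(-50\right) = -10 - 100 = -110$)
$P = 3672$ ($P = 24 + 8 \left(6 \cdot 70 + 36\right) = 24 + 8 \left(420 + 36\right) = 24 + 8 \cdot 456 = 24 + 3648 = 3672$)
$t = -58724952$ ($t = \left(-22846 - 11376\right) \left(12364 - 10648\right) = \left(-34222\right) 1716 = -58724952$)
$j = \frac{6112512727}{816810696}$ ($j = - \frac{110}{-58724952} + \frac{27479}{3672} = \left(-110\right) \left(- \frac{1}{58724952}\right) + 27479 \cdot \frac{1}{3672} = \frac{5}{2669316} + \frac{27479}{3672} = \frac{6112512727}{816810696} \approx 7.4834$)
$- j = \left(-1\right) \frac{6112512727}{816810696} = - \frac{6112512727}{816810696}$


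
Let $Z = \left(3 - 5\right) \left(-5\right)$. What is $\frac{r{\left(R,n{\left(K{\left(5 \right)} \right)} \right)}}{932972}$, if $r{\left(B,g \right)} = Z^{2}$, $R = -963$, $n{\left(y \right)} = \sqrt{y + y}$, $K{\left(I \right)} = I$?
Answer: $\frac{25}{233243} \approx 0.00010718$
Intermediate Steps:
$n{\left(y \right)} = \sqrt{2} \sqrt{y}$ ($n{\left(y \right)} = \sqrt{2 y} = \sqrt{2} \sqrt{y}$)
$Z = 10$ ($Z = \left(-2\right) \left(-5\right) = 10$)
$r{\left(B,g \right)} = 100$ ($r{\left(B,g \right)} = 10^{2} = 100$)
$\frac{r{\left(R,n{\left(K{\left(5 \right)} \right)} \right)}}{932972} = \frac{100}{932972} = 100 \cdot \frac{1}{932972} = \frac{25}{233243}$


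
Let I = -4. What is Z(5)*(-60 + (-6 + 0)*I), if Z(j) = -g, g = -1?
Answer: -36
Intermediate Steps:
Z(j) = 1 (Z(j) = -1*(-1) = 1)
Z(5)*(-60 + (-6 + 0)*I) = 1*(-60 + (-6 + 0)*(-4)) = 1*(-60 - 6*(-4)) = 1*(-60 + 24) = 1*(-36) = -36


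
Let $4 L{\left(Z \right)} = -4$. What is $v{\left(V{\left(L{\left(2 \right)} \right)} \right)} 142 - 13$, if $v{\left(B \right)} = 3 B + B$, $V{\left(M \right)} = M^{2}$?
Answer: $555$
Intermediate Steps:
$L{\left(Z \right)} = -1$ ($L{\left(Z \right)} = \frac{1}{4} \left(-4\right) = -1$)
$v{\left(B \right)} = 4 B$
$v{\left(V{\left(L{\left(2 \right)} \right)} \right)} 142 - 13 = 4 \left(-1\right)^{2} \cdot 142 - 13 = 4 \cdot 1 \cdot 142 - 13 = 4 \cdot 142 - 13 = 568 - 13 = 555$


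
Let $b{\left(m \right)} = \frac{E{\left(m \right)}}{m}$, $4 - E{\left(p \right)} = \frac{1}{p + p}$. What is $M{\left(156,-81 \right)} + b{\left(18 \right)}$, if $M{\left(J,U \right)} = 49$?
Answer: $\frac{31895}{648} \approx 49.221$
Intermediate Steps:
$E{\left(p \right)} = 4 - \frac{1}{2 p}$ ($E{\left(p \right)} = 4 - \frac{1}{p + p} = 4 - \frac{1}{2 p}$)
$b{\left(m \right)} = \frac{4 - \frac{1}{2 m}}{m}$
$M{\left(156,-81 \right)} + b{\left(18 \right)} = 49 + \frac{-1 + 8 \cdot 18}{2 \cdot 324} = 49 + \frac{1}{2} \cdot \frac{1}{324} \left(-1 + 144\right) = 49 + \frac{1}{2} \cdot \frac{1}{324} \cdot 143 = 49 + \frac{143}{648} = \frac{31895}{648}$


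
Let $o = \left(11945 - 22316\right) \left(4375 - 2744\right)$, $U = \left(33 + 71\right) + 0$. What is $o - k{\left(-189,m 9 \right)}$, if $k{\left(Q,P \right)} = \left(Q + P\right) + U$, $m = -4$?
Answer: $-16914980$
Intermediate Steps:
$U = 104$ ($U = 104 + 0 = 104$)
$k{\left(Q,P \right)} = 104 + P + Q$ ($k{\left(Q,P \right)} = \left(Q + P\right) + 104 = \left(P + Q\right) + 104 = 104 + P + Q$)
$o = -16915101$ ($o = \left(-10371\right) 1631 = -16915101$)
$o - k{\left(-189,m 9 \right)} = -16915101 - \left(104 - 36 - 189\right) = -16915101 - -121 = -16915101 + 121 = -16914980$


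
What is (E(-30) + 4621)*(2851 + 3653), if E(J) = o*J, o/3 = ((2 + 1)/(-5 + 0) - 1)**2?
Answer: 142782312/5 ≈ 2.8556e+7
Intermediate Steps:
o = 192/25 (o = 3*((2 + 1)/(-5 + 0) - 1)**2 = 3*(3/(-5) - 1)**2 = 3*(3*(-1/5) - 1)**2 = 3*(-3/5 - 1)**2 = 3*(-8/5)**2 = 3*(64/25) = 192/25 ≈ 7.6800)
E(J) = 192*J/25
(E(-30) + 4621)*(2851 + 3653) = ((192/25)*(-30) + 4621)*(2851 + 3653) = (-1152/5 + 4621)*6504 = (21953/5)*6504 = 142782312/5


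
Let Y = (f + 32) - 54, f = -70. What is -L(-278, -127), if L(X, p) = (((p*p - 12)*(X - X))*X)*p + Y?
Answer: 92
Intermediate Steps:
Y = -92 (Y = (-70 + 32) - 54 = -38 - 54 = -92)
L(X, p) = -92 (L(X, p) = (((p*p - 12)*(X - X))*X)*p - 92 = (((p² - 12)*0)*X)*p - 92 = (((-12 + p²)*0)*X)*p - 92 = (0*X)*p - 92 = 0*p - 92 = 0 - 92 = -92)
-L(-278, -127) = -1*(-92) = 92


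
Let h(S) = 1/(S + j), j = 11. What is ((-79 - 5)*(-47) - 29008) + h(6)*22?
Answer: -425998/17 ≈ -25059.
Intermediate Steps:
h(S) = 1/(11 + S) (h(S) = 1/(S + 11) = 1/(11 + S))
((-79 - 5)*(-47) - 29008) + h(6)*22 = ((-79 - 5)*(-47) - 29008) + 22/(11 + 6) = (-84*(-47) - 29008) + 22/17 = (3948 - 29008) + (1/17)*22 = -25060 + 22/17 = -425998/17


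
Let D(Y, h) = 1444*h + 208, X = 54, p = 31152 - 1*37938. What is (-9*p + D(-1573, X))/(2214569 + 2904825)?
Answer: 9947/365671 ≈ 0.027202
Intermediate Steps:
p = -6786 (p = 31152 - 37938 = -6786)
D(Y, h) = 208 + 1444*h
(-9*p + D(-1573, X))/(2214569 + 2904825) = (-9*(-6786) + (208 + 1444*54))/(2214569 + 2904825) = (61074 + (208 + 77976))/5119394 = (61074 + 78184)*(1/5119394) = 139258*(1/5119394) = 9947/365671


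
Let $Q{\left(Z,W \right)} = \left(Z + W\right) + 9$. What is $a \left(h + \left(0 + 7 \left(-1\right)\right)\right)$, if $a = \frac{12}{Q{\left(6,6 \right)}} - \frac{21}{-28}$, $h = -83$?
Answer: $- \frac{1665}{14} \approx -118.93$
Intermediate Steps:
$Q{\left(Z,W \right)} = 9 + W + Z$ ($Q{\left(Z,W \right)} = \left(W + Z\right) + 9 = 9 + W + Z$)
$a = \frac{37}{28}$ ($a = \frac{12}{9 + 6 + 6} - \frac{21}{-28} = \frac{12}{21} - - \frac{3}{4} = 12 \cdot \frac{1}{21} + \frac{3}{4} = \frac{4}{7} + \frac{3}{4} = \frac{37}{28} \approx 1.3214$)
$a \left(h + \left(0 + 7 \left(-1\right)\right)\right) = \frac{37 \left(-83 + \left(0 + 7 \left(-1\right)\right)\right)}{28} = \frac{37 \left(-83 + \left(0 - 7\right)\right)}{28} = \frac{37 \left(-83 - 7\right)}{28} = \frac{37}{28} \left(-90\right) = - \frac{1665}{14}$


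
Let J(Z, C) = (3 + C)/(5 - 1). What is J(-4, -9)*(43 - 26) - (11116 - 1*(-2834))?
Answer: -27951/2 ≈ -13976.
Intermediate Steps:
J(Z, C) = ¾ + C/4 (J(Z, C) = (3 + C)/4 = (3 + C)*(¼) = ¾ + C/4)
J(-4, -9)*(43 - 26) - (11116 - 1*(-2834)) = (¾ + (¼)*(-9))*(43 - 26) - (11116 - 1*(-2834)) = (¾ - 9/4)*17 - (11116 + 2834) = -3/2*17 - 1*13950 = -51/2 - 13950 = -27951/2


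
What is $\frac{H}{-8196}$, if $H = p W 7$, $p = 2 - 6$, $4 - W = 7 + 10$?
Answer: $- \frac{91}{2049} \approx -0.044412$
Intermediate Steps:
$W = -13$ ($W = 4 - \left(7 + 10\right) = 4 - 17 = -13$)
$p = -4$ ($p = 2 - 6 = -4$)
$H = 364$ ($H = \left(-4\right) \left(-13\right) 7 = 52 \cdot 7 = 364$)
$\frac{H}{-8196} = \frac{364}{-8196} = 364 \left(- \frac{1}{8196}\right) = - \frac{91}{2049}$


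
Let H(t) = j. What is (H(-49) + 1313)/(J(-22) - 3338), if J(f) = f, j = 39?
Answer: -169/420 ≈ -0.40238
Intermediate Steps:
H(t) = 39
(H(-49) + 1313)/(J(-22) - 3338) = (39 + 1313)/(-22 - 3338) = 1352/(-3360) = 1352*(-1/3360) = -169/420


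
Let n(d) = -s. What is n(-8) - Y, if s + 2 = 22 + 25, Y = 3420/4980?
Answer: -3792/83 ≈ -45.687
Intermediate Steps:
Y = 57/83 (Y = 3420*(1/4980) = 57/83 ≈ 0.68675)
s = 45 (s = -2 + (22 + 25) = -2 + 47 = 45)
n(d) = -45 (n(d) = -1*45 = -45)
n(-8) - Y = -45 - 1*57/83 = -45 - 57/83 = -3792/83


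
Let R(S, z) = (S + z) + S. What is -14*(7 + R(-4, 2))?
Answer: -14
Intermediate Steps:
R(S, z) = z + 2*S
-14*(7 + R(-4, 2)) = -14*(7 + (2 + 2*(-4))) = -14*(7 + (2 - 8)) = -14*(7 - 6) = -14*1 = -14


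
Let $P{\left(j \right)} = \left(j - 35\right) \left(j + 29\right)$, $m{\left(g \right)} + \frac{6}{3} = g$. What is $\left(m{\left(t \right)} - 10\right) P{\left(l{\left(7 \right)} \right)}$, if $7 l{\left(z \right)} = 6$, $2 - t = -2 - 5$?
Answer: $\frac{149853}{49} \approx 3058.2$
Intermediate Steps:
$t = 9$ ($t = 2 - \left(-2 - 5\right) = 2 - -7 = 2 + 7 = 9$)
$m{\left(g \right)} = -2 + g$
$l{\left(z \right)} = \frac{6}{7}$ ($l{\left(z \right)} = \frac{1}{7} \cdot 6 = \frac{6}{7}$)
$P{\left(j \right)} = \left(-35 + j\right) \left(29 + j\right)$
$\left(m{\left(t \right)} - 10\right) P{\left(l{\left(7 \right)} \right)} = \left(\left(-2 + 9\right) - 10\right) \left(-1015 + \left(\frac{6}{7}\right)^{2} - \frac{36}{7}\right) = \left(7 - 10\right) \left(-1015 + \frac{36}{49} - \frac{36}{7}\right) = \left(-3\right) \left(- \frac{49951}{49}\right) = \frac{149853}{49}$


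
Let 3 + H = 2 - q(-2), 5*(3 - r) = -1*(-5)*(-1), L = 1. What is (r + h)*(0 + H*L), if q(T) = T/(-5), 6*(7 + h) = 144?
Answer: -147/5 ≈ -29.400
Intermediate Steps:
r = 4 (r = 3 - (-1*(-5))*(-1)/5 = 3 - (-1) = 3 - ⅕*(-5) = 3 + 1 = 4)
h = 17 (h = -7 + (⅙)*144 = -7 + 24 = 17)
q(T) = -T/5 (q(T) = T*(-⅕) = -T/5)
H = -7/5 (H = -3 + (2 - (-1)*(-2)/5) = -3 + (2 - 1*⅖) = -3 + (2 - ⅖) = -3 + 8/5 = -7/5 ≈ -1.4000)
(r + h)*(0 + H*L) = (4 + 17)*(0 - 7/5*1) = 21*(0 - 7/5) = 21*(-7/5) = -147/5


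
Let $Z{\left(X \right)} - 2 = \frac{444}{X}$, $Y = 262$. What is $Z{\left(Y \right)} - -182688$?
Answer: $\frac{23932612}{131} \approx 1.8269 \cdot 10^{5}$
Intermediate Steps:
$Z{\left(X \right)} = 2 + \frac{444}{X}$
$Z{\left(Y \right)} - -182688 = \left(2 + \frac{444}{262}\right) - -182688 = \left(2 + 444 \cdot \frac{1}{262}\right) + 182688 = \left(2 + \frac{222}{131}\right) + 182688 = \frac{484}{131} + 182688 = \frac{23932612}{131}$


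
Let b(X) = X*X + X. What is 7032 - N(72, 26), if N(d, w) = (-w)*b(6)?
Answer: 8124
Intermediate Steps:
b(X) = X + X² (b(X) = X² + X = X + X²)
N(d, w) = -42*w (N(d, w) = (-w)*(6*(1 + 6)) = (-w)*(6*7) = -w*42 = -42*w)
7032 - N(72, 26) = 7032 - (-42)*26 = 7032 - 1*(-1092) = 7032 + 1092 = 8124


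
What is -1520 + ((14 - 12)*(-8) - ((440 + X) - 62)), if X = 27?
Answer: -1941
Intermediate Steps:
-1520 + ((14 - 12)*(-8) - ((440 + X) - 62)) = -1520 + ((14 - 12)*(-8) - ((440 + 27) - 62)) = -1520 + (2*(-8) - (467 - 62)) = -1520 + (-16 - 1*405) = -1520 + (-16 - 405) = -1520 - 421 = -1941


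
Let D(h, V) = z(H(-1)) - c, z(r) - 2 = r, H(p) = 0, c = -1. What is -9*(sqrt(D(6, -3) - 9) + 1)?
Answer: -9 - 9*I*sqrt(6) ≈ -9.0 - 22.045*I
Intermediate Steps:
z(r) = 2 + r
D(h, V) = 3 (D(h, V) = (2 + 0) - 1*(-1) = 2 + 1 = 3)
-9*(sqrt(D(6, -3) - 9) + 1) = -9*(sqrt(3 - 9) + 1) = -9*(sqrt(-6) + 1) = -9*(I*sqrt(6) + 1) = -9*(1 + I*sqrt(6)) = -9 - 9*I*sqrt(6)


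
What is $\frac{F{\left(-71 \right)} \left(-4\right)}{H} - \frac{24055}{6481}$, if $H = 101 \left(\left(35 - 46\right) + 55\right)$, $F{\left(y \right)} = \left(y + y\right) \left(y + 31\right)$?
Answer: $- \frac{63537185}{7200391} \approx -8.8241$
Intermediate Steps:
$F{\left(y \right)} = 2 y \left(31 + y\right)$
$H = 4444$ ($H = 101 \left(-11 + 55\right) = 101 \cdot 44 = 4444$)
$\frac{F{\left(-71 \right)} \left(-4\right)}{H} - \frac{24055}{6481} = \frac{2 \left(-71\right) \left(31 - 71\right) \left(-4\right)}{4444} - \frac{24055}{6481} = 2 \left(-71\right) \left(-40\right) \left(-4\right) \frac{1}{4444} - \frac{24055}{6481} = 5680 \left(-4\right) \frac{1}{4444} - \frac{24055}{6481} = \left(-22720\right) \frac{1}{4444} - \frac{24055}{6481} = - \frac{5680}{1111} - \frac{24055}{6481} = - \frac{63537185}{7200391}$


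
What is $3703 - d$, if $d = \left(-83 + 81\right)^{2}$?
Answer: $3699$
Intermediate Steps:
$d = 4$ ($d = \left(-2\right)^{2} = 4$)
$3703 - d = 3703 - 4 = 3699$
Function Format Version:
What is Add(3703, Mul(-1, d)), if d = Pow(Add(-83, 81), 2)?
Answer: 3699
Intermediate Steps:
d = 4 (d = Pow(-2, 2) = 4)
Add(3703, Mul(-1, d)) = Add(3703, Mul(-1, 4)) = Add(3703, -4) = 3699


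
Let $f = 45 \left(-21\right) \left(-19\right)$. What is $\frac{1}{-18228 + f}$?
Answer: $- \frac{1}{273} \approx -0.003663$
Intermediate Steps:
$f = 17955$ ($f = \left(-945\right) \left(-19\right) = 17955$)
$\frac{1}{-18228 + f} = \frac{1}{-18228 + 17955} = \frac{1}{-273} = - \frac{1}{273}$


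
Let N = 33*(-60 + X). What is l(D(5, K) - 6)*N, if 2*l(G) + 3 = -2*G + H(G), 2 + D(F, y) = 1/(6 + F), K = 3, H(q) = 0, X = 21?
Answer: -16497/2 ≈ -8248.5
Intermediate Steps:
D(F, y) = -2 + 1/(6 + F)
l(G) = -3/2 - G (l(G) = -3/2 + (-2*G + 0)/2 = -3/2 + (-2*G)/2 = -3/2 - G)
N = -1287 (N = 33*(-60 + 21) = 33*(-39) = -1287)
l(D(5, K) - 6)*N = (-3/2 - ((-11 - 2*5)/(6 + 5) - 6))*(-1287) = (-3/2 - ((-11 - 10)/11 - 6))*(-1287) = (-3/2 - ((1/11)*(-21) - 6))*(-1287) = (-3/2 - (-21/11 - 6))*(-1287) = (-3/2 - 1*(-87/11))*(-1287) = (-3/2 + 87/11)*(-1287) = (141/22)*(-1287) = -16497/2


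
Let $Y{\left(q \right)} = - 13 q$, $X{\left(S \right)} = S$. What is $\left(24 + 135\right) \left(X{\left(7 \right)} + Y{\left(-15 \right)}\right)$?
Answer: $32118$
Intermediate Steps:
$\left(24 + 135\right) \left(X{\left(7 \right)} + Y{\left(-15 \right)}\right) = \left(24 + 135\right) \left(7 - -195\right) = 159 \left(7 + 195\right) = 159 \cdot 202 = 32118$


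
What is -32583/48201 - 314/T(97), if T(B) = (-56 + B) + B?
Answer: -3271928/1108623 ≈ -2.9513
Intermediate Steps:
T(B) = -56 + 2*B
-32583/48201 - 314/T(97) = -32583/48201 - 314/(-56 + 2*97) = -32583*1/48201 - 314/(-56 + 194) = -10861/16067 - 314/138 = -10861/16067 - 314*1/138 = -10861/16067 - 157/69 = -3271928/1108623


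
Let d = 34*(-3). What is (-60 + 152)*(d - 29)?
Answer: -12052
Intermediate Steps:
d = -102
(-60 + 152)*(d - 29) = (-60 + 152)*(-102 - 29) = 92*(-131) = -12052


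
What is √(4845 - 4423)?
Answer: √422 ≈ 20.543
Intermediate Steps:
√(4845 - 4423) = √422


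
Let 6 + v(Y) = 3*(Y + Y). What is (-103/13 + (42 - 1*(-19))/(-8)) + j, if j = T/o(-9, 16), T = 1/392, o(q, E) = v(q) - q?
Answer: -505112/32487 ≈ -15.548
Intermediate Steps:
v(Y) = -6 + 6*Y (v(Y) = -6 + 3*(Y + Y) = -6 + 3*(2*Y) = -6 + 6*Y)
o(q, E) = -6 + 5*q (o(q, E) = (-6 + 6*q) - q = -6 + 5*q)
T = 1/392 ≈ 0.0025510
j = -1/19992 (j = 1/(392*(-6 + 5*(-9))) = 1/(392*(-6 - 45)) = (1/392)/(-51) = (1/392)*(-1/51) = -1/19992 ≈ -5.0020e-5)
(-103/13 + (42 - 1*(-19))/(-8)) + j = (-103/13 + (42 - 1*(-19))/(-8)) - 1/19992 = (-103*1/13 + (42 + 19)*(-⅛)) - 1/19992 = (-103/13 + 61*(-⅛)) - 1/19992 = (-103/13 - 61/8) - 1/19992 = -1617/104 - 1/19992 = -505112/32487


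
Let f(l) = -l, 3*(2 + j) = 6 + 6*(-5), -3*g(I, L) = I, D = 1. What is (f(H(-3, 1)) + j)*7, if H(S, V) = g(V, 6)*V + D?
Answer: -224/3 ≈ -74.667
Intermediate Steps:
g(I, L) = -I/3
H(S, V) = 1 - V²/3 (H(S, V) = (-V/3)*V + 1 = -V²/3 + 1 = 1 - V²/3)
j = -10 (j = -2 + (6 + 6*(-5))/3 = -2 + (6 - 30)/3 = -2 + (⅓)*(-24) = -2 - 8 = -10)
(f(H(-3, 1)) + j)*7 = (-(1 - ⅓*1²) - 10)*7 = (-(1 - ⅓*1) - 10)*7 = (-(1 - ⅓) - 10)*7 = (-1*⅔ - 10)*7 = (-⅔ - 10)*7 = -32/3*7 = -224/3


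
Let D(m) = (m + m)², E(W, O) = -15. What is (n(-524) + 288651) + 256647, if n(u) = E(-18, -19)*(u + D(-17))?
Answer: 535818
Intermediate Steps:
D(m) = 4*m² (D(m) = (2*m)² = 4*m²)
n(u) = -17340 - 15*u (n(u) = -15*(u + 4*(-17)²) = -15*(u + 4*289) = -15*(u + 1156) = -15*(1156 + u) = -17340 - 15*u)
(n(-524) + 288651) + 256647 = ((-17340 - 15*(-524)) + 288651) + 256647 = ((-17340 + 7860) + 288651) + 256647 = (-9480 + 288651) + 256647 = 279171 + 256647 = 535818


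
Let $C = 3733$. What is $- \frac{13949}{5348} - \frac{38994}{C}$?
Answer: $- \frac{260611529}{19964084} \approx -13.054$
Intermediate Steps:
$- \frac{13949}{5348} - \frac{38994}{C} = - \frac{13949}{5348} - \frac{38994}{3733} = - \frac{260611529}{19964084}$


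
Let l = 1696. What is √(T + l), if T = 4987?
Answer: √6683 ≈ 81.750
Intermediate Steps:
√(T + l) = √(4987 + 1696) = √6683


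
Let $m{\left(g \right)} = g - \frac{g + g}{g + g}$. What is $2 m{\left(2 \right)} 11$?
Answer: $22$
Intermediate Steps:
$m{\left(g \right)} = -1 + g$ ($m{\left(g \right)} = g - \frac{2 g}{2 g} = g - 2 g \frac{1}{2 g} = g - 1 = -1 + g$)
$2 m{\left(2 \right)} 11 = 2 \left(-1 + 2\right) 11 = 2 \cdot 1 \cdot 11 = 2 \cdot 11 = 22$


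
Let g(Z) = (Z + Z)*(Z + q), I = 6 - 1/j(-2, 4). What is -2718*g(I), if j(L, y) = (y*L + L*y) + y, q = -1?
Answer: -672403/4 ≈ -1.6810e+5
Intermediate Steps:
j(L, y) = y + 2*L*y (j(L, y) = (L*y + L*y) + y = 2*L*y + y = y + 2*L*y)
I = 73/12 (I = 6 - 1/(4*(1 + 2*(-2))) = 6 - 1/(4*(1 - 4)) = 6 - 1/(4*(-3)) = 6 - 1/(-12) = 6 - 1*(-1/12) = 6 + 1/12 = 73/12 ≈ 6.0833)
g(Z) = 2*Z*(-1 + Z) (g(Z) = (Z + Z)*(Z - 1) = (2*Z)*(-1 + Z) = 2*Z*(-1 + Z))
-2718*g(I) = -5436*73*(-1 + 73/12)/12 = -5436*73*61/(12*12) = -2718*4453/72 = -672403/4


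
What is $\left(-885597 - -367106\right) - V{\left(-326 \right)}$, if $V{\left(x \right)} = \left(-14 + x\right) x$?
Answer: $-629331$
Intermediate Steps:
$V{\left(x \right)} = x \left(-14 + x\right)$
$\left(-885597 - -367106\right) - V{\left(-326 \right)} = \left(-885597 - -367106\right) - - 326 \left(-14 - 326\right) = \left(-885597 + 367106\right) - \left(-326\right) \left(-340\right) = -518491 - 110840 = -629331$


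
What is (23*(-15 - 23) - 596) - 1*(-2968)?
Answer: 1498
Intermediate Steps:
(23*(-15 - 23) - 596) - 1*(-2968) = (23*(-38) - 596) + 2968 = (-874 - 596) + 2968 = -1470 + 2968 = 1498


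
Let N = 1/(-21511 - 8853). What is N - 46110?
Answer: -1400084041/30364 ≈ -46110.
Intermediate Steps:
N = -1/30364 (N = 1/(-30364) = -1/30364 ≈ -3.2934e-5)
N - 46110 = -1/30364 - 46110 = -1400084041/30364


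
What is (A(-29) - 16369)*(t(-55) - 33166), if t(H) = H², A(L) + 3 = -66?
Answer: 495457758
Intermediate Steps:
A(L) = -69 (A(L) = -3 - 66 = -69)
(A(-29) - 16369)*(t(-55) - 33166) = (-69 - 16369)*((-55)² - 33166) = -16438*(3025 - 33166) = -16438*(-30141) = 495457758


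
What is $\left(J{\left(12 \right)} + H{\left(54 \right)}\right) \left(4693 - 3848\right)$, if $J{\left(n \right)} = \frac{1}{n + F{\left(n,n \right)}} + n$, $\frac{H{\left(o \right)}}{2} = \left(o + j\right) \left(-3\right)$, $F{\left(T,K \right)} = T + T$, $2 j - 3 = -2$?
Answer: $- \frac{9581455}{36} \approx -2.6615 \cdot 10^{5}$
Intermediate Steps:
$j = \frac{1}{2}$ ($j = \frac{3}{2} + \frac{1}{2} \left(-2\right) = \frac{3}{2} - 1 = \frac{1}{2} \approx 0.5$)
$F{\left(T,K \right)} = 2 T$
$H{\left(o \right)} = -3 - 6 o$ ($H{\left(o \right)} = 2 \left(o + \frac{1}{2}\right) \left(-3\right) = 2 \left(\frac{1}{2} + o\right) \left(-3\right) = 2 \left(- \frac{3}{2} - 3 o\right) = -3 - 6 o$)
$J{\left(n \right)} = n + \frac{1}{3 n}$ ($J{\left(n \right)} = \frac{1}{n + 2 n} + n = \frac{1}{3 n} + n = n + \frac{1}{3 n}$)
$\left(J{\left(12 \right)} + H{\left(54 \right)}\right) \left(4693 - 3848\right) = \left(\left(12 + \frac{1}{3 \cdot 12}\right) - 327\right) \left(4693 - 3848\right) = \left(\left(12 + \frac{1}{3} \cdot \frac{1}{12}\right) - 327\right) 845 = \left(\left(12 + \frac{1}{36}\right) - 327\right) 845 = \left(\frac{433}{36} - 327\right) 845 = \left(- \frac{11339}{36}\right) 845 = - \frac{9581455}{36}$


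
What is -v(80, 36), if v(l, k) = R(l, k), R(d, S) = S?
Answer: -36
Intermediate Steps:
v(l, k) = k
-v(80, 36) = -1*36 = -36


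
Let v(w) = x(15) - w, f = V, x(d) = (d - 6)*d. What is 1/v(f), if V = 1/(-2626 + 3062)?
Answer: 436/58859 ≈ 0.0074075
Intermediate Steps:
x(d) = d*(-6 + d) (x(d) = (-6 + d)*d = d*(-6 + d))
V = 1/436 ≈ 0.0022936
f = 1/436 ≈ 0.0022936
v(w) = 135 - w (v(w) = 15*(-6 + 15) - w = 15*9 - w = 135 - w)
1/v(f) = 1/(135 - 1*1/436) = 1/(135 - 1/436) = 1/(58859/436) = 436/58859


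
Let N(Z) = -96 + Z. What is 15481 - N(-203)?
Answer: 15780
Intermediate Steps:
15481 - N(-203) = 15481 - (-96 - 203) = 15481 - 1*(-299) = 15481 + 299 = 15780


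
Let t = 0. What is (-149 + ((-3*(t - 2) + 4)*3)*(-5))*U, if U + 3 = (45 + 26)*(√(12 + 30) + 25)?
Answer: -529828 - 21229*√42 ≈ -6.6741e+5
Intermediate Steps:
U = 1772 + 71*√42 (U = -3 + (45 + 26)*(√(12 + 30) + 25) = -3 + 71*(√42 + 25) = -3 + 71*(25 + √42) = -3 + (1775 + 71*√42) = 1772 + 71*√42 ≈ 2232.1)
(-149 + ((-3*(t - 2) + 4)*3)*(-5))*U = (-149 + ((-3*(0 - 2) + 4)*3)*(-5))*(1772 + 71*√42) = (-149 + ((-3*(-2) + 4)*3)*(-5))*(1772 + 71*√42) = (-149 + ((6 + 4)*3)*(-5))*(1772 + 71*√42) = (-149 + (10*3)*(-5))*(1772 + 71*√42) = (-149 + 30*(-5))*(1772 + 71*√42) = (-149 - 150)*(1772 + 71*√42) = -299*(1772 + 71*√42) = -529828 - 21229*√42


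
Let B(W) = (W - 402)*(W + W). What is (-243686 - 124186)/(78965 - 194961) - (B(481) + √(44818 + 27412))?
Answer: -2203774034/28999 - √72230 ≈ -76264.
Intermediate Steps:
B(W) = 2*W*(-402 + W) (B(W) = (-402 + W)*(2*W) = 2*W*(-402 + W))
(-243686 - 124186)/(78965 - 194961) - (B(481) + √(44818 + 27412)) = (-243686 - 124186)/(78965 - 194961) - (2*481*(-402 + 481) + √(44818 + 27412)) = -367872/(-115996) - (2*481*79 + √72230) = -367872*(-1/115996) - (75998 + √72230) = 91968/28999 + (-75998 - √72230) = -2203774034/28999 - √72230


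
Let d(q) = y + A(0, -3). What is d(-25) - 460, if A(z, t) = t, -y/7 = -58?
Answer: -57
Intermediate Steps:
y = 406 (y = -7*(-58) = 406)
d(q) = 403 (d(q) = 406 - 3 = 403)
d(-25) - 460 = 403 - 460 = -57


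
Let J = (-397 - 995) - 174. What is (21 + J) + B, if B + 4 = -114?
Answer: -1663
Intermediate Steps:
B = -118 (B = -4 - 114 = -118)
J = -1566 (J = -1392 - 174 = -1566)
(21 + J) + B = (21 - 1566) - 118 = -1545 - 118 = -1663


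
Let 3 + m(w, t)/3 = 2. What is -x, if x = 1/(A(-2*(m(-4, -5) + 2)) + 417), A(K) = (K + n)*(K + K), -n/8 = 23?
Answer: 1/311 ≈ 0.0032154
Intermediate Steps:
n = -184 (n = -8*23 = -184)
m(w, t) = -3 (m(w, t) = -9 + 3*2 = -9 + 6 = -3)
A(K) = 2*K*(-184 + K) (A(K) = (K - 184)*(K + K) = (-184 + K)*(2*K) = 2*K*(-184 + K))
x = -1/311 (x = 1/(2*(-2*(-3 + 2))*(-184 - 2*(-3 + 2)) + 417) = 1/(2*(-2*(-1))*(-184 - 2*(-1)) + 417) = 1/(2*2*(-184 + 2) + 417) = 1/(2*2*(-182) + 417) = 1/(-728 + 417) = 1/(-311) = -1/311 ≈ -0.0032154)
-x = -1*(-1/311) = 1/311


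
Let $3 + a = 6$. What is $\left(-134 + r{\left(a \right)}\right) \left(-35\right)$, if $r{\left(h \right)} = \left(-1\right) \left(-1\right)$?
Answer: $4655$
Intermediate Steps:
$a = 3$ ($a = -3 + 6 = 3$)
$r{\left(h \right)} = 1$
$\left(-134 + r{\left(a \right)}\right) \left(-35\right) = \left(-134 + 1\right) \left(-35\right) = \left(-133\right) \left(-35\right) = 4655$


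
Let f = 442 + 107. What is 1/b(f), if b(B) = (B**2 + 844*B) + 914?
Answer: 1/765671 ≈ 1.3060e-6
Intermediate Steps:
f = 549
b(B) = 914 + B**2 + 844*B
1/b(f) = 1/(914 + 549**2 + 844*549) = 1/(914 + 301401 + 463356) = 1/765671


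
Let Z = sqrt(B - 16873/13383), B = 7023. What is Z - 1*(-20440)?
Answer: 20440 + 4*sqrt(8733516802)/4461 ≈ 20524.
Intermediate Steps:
Z = 4*sqrt(8733516802)/4461 (Z = sqrt(7023 - 16873/13383) = sqrt(93971936/13383) = 4*sqrt(8733516802)/4461 ≈ 83.796)
Z - 1*(-20440) = 4*sqrt(8733516802)/4461 - 1*(-20440) = 4*sqrt(8733516802)/4461 + 20440 = 20440 + 4*sqrt(8733516802)/4461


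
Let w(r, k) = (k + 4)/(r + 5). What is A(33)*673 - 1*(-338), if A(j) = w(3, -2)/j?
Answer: 45289/132 ≈ 343.10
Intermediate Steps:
w(r, k) = (4 + k)/(5 + r)
A(j) = 1/(4*j) (A(j) = ((4 - 2)/(5 + 3))/j = (2/8)/j = ((⅛)*2)/j = 1/(4*j))
A(33)*673 - 1*(-338) = ((¼)/33)*673 - 1*(-338) = ((¼)*(1/33))*673 + 338 = (1/132)*673 + 338 = 673/132 + 338 = 45289/132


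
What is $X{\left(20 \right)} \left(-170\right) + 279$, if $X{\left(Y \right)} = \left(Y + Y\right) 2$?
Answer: $-13321$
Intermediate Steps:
$X{\left(Y \right)} = 4 Y$ ($X{\left(Y \right)} = 2 Y 2 = 4 Y$)
$X{\left(20 \right)} \left(-170\right) + 279 = 4 \cdot 20 \left(-170\right) + 279 = 80 \left(-170\right) + 279 = -13600 + 279 = -13321$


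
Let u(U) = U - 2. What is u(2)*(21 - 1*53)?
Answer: 0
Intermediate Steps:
u(U) = -2 + U
u(2)*(21 - 1*53) = (-2 + 2)*(21 - 1*53) = 0*(21 - 53) = 0*(-32) = 0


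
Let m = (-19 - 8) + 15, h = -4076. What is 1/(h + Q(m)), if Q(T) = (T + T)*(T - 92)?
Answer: -1/1580 ≈ -0.00063291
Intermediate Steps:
m = -12 (m = -27 + 15 = -12)
Q(T) = 2*T*(-92 + T) (Q(T) = (2*T)*(-92 + T) = 2*T*(-92 + T))
1/(h + Q(m)) = 1/(-4076 + 2*(-12)*(-92 - 12)) = 1/(-4076 + 2*(-12)*(-104)) = 1/(-4076 + 2496) = 1/(-1580) = -1/1580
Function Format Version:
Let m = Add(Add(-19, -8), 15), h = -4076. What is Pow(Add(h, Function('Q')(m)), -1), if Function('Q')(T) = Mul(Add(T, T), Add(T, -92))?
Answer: Rational(-1, 1580) ≈ -0.00063291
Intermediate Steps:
m = -12 (m = Add(-27, 15) = -12)
Function('Q')(T) = Mul(2, T, Add(-92, T)) (Function('Q')(T) = Mul(Mul(2, T), Add(-92, T)) = Mul(2, T, Add(-92, T)))
Pow(Add(h, Function('Q')(m)), -1) = Pow(Add(-4076, Mul(2, -12, Add(-92, -12))), -1) = Pow(Add(-4076, Mul(2, -12, -104)), -1) = Pow(Add(-4076, 2496), -1) = Pow(-1580, -1) = Rational(-1, 1580)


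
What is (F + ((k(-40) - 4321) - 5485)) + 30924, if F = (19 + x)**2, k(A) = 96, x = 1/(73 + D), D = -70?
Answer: 194290/9 ≈ 21588.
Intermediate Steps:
x = 1/3 (x = 1/(73 - 70) = 1/3 ≈ 0.33333)
F = 3364/9 (F = (19 + 1/3)**2 = (58/3)**2 = 3364/9 ≈ 373.78)
(F + ((k(-40) - 4321) - 5485)) + 30924 = (3364/9 + ((96 - 4321) - 5485)) + 30924 = (3364/9 + (-4225 - 5485)) + 30924 = (3364/9 - 9710) + 30924 = -84026/9 + 30924 = 194290/9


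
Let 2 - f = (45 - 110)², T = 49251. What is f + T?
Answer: 45028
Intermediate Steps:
f = -4223 (f = 2 - (45 - 110)² = 2 - 1*(-65)² = 2 - 1*4225 = 2 - 4225 = -4223)
f + T = -4223 + 49251 = 45028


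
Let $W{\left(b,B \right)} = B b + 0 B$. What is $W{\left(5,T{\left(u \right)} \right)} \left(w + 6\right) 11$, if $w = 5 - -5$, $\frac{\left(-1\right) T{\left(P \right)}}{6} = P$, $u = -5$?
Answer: $26400$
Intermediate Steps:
$T{\left(P \right)} = - 6 P$
$W{\left(b,B \right)} = B b$ ($W{\left(b,B \right)} = B b + 0 = B b$)
$w = 10$ ($w = 5 + 5 = 10$)
$W{\left(5,T{\left(u \right)} \right)} \left(w + 6\right) 11 = \left(-6\right) \left(-5\right) 5 \left(10 + 6\right) 11 = 30 \cdot 5 \cdot 16 \cdot 11 = 150 \cdot 16 \cdot 11 = 2400 \cdot 11 = 26400$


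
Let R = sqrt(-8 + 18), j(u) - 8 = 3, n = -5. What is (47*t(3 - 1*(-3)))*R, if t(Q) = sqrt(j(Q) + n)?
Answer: 94*sqrt(15) ≈ 364.06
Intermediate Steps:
j(u) = 11 (j(u) = 8 + 3 = 11)
R = sqrt(10) ≈ 3.1623
t(Q) = sqrt(6) (t(Q) = sqrt(11 - 5) = sqrt(6))
(47*t(3 - 1*(-3)))*R = (47*sqrt(6))*sqrt(10) = 94*sqrt(15)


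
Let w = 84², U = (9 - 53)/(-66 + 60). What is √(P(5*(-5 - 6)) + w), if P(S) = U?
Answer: √63570/3 ≈ 84.044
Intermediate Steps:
U = 22/3 (U = -44/(-6) = -44*(-⅙) = 22/3 ≈ 7.3333)
w = 7056
P(S) = 22/3
√(P(5*(-5 - 6)) + w) = √(22/3 + 7056) = √(21190/3) = √63570/3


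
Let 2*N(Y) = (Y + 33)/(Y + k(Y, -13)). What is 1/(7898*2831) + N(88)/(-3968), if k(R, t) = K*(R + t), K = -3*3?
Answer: 1355063115/52079494897408 ≈ 2.6019e-5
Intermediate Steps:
K = -9
k(R, t) = -9*R - 9*t (k(R, t) = -9*(R + t) = -9*R - 9*t)
N(Y) = (33 + Y)/(2*(117 - 8*Y)) (N(Y) = ((Y + 33)/(Y + (-9*Y - 9*(-13))))/2 = ((33 + Y)/(Y + (-9*Y + 117)))/2 = ((33 + Y)/(Y + (117 - 9*Y)))/2 = ((33 + Y)/(117 - 8*Y))/2 = (33 + Y)/(2*(117 - 8*Y)))
1/(7898*2831) + N(88)/(-3968) = 1/(7898*2831) + ((33 + 88)/(2*(117 - 8*88)))/(-3968) = (1/7898)*(1/2831) + ((½)*121/(117 - 704))*(-1/3968) = 1/22359238 + ((½)*121/(-587))*(-1/3968) = 1/22359238 + ((½)*(-1/587)*121)*(-1/3968) = 1/22359238 - 121/1174*(-1/3968) = 1/22359238 + 121/4658432 = 1355063115/52079494897408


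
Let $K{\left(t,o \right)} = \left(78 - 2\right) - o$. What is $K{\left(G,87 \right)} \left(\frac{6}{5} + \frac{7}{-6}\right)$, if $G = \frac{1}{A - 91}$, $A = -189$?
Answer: $- \frac{11}{30} \approx -0.36667$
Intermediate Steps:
$G = - \frac{1}{280}$ ($G = \frac{1}{-189 - 91} = \frac{1}{-280} = - \frac{1}{280} \approx -0.0035714$)
$K{\left(t,o \right)} = 76 - o$
$K{\left(G,87 \right)} \left(\frac{6}{5} + \frac{7}{-6}\right) = \left(76 - 87\right) \left(\frac{6}{5} + \frac{7}{-6}\right) = \left(76 - 87\right) \left(6 \cdot \frac{1}{5} + 7 \left(- \frac{1}{6}\right)\right) = - 11 \left(\frac{6}{5} - \frac{7}{6}\right) = \left(-11\right) \frac{1}{30} = - \frac{11}{30}$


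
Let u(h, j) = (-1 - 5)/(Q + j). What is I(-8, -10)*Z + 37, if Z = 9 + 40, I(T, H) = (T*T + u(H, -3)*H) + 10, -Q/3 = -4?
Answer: 11969/3 ≈ 3989.7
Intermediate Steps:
Q = 12 (Q = -3*(-4) = 12)
u(h, j) = -6/(12 + j) (u(h, j) = (-1 - 5)/(12 + j) = -6/(12 + j))
I(T, H) = 10 + T² - 2*H/3 (I(T, H) = (T*T + (-6/(12 - 3))*H) + 10 = (T² + (-6/9)*H) + 10 = (T² + (-6*⅑)*H) + 10 = (T² - 2*H/3) + 10 = 10 + T² - 2*H/3)
Z = 49
I(-8, -10)*Z + 37 = (10 + (-8)² - ⅔*(-10))*49 + 37 = (10 + 64 + 20/3)*49 + 37 = (242/3)*49 + 37 = 11858/3 + 37 = 11969/3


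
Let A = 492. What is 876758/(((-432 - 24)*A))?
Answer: -438379/112176 ≈ -3.9080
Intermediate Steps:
876758/(((-432 - 24)*A)) = 876758/(((-432 - 24)*492)) = 876758/((-456*492)) = 876758/(-224352) = 876758*(-1/224352) = -438379/112176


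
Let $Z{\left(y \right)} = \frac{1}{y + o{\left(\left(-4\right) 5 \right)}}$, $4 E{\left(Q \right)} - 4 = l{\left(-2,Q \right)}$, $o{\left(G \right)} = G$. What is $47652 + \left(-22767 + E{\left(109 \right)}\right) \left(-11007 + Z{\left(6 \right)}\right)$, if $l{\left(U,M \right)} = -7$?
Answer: $\frac{14036618541}{56} \approx 2.5065 \cdot 10^{8}$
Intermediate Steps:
$E{\left(Q \right)} = - \frac{3}{4}$ ($E{\left(Q \right)} = 1 + \frac{1}{4} \left(-7\right) = 1 - \frac{7}{4} = - \frac{3}{4}$)
$Z{\left(y \right)} = \frac{1}{-20 + y}$ ($Z{\left(y \right)} = \frac{1}{y - 20} = \frac{1}{-20 + y}$)
$47652 + \left(-22767 + E{\left(109 \right)}\right) \left(-11007 + Z{\left(6 \right)}\right) = 47652 + \left(-22767 - \frac{3}{4}\right) \left(-11007 + \frac{1}{-20 + 6}\right) = 47652 - \frac{91071 \left(-11007 + \frac{1}{-14}\right)}{4} = 47652 - \frac{91071 \left(-11007 - \frac{1}{14}\right)}{4} = 47652 - - \frac{14033950029}{56} = 47652 + \frac{14033950029}{56} = \frac{14036618541}{56}$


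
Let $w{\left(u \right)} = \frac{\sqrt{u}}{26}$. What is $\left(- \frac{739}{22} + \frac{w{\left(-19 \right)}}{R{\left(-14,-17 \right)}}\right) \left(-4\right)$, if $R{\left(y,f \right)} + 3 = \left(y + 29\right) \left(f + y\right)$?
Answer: $\frac{1478}{11} + \frac{i \sqrt{19}}{3042} \approx 134.36 + 0.0014329 i$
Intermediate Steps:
$w{\left(u \right)} = \frac{\sqrt{u}}{26}$
$R{\left(y,f \right)} = -3 + \left(29 + y\right) \left(f + y\right)$ ($R{\left(y,f \right)} = -3 + \left(y + 29\right) \left(f + y\right) = -3 + \left(29 + y\right) \left(f + y\right)$)
$\left(- \frac{739}{22} + \frac{w{\left(-19 \right)}}{R{\left(-14,-17 \right)}}\right) \left(-4\right) = \left(- \frac{739}{22} + \frac{\frac{1}{26} \sqrt{-19}}{-3 + \left(-14\right)^{2} + 29 \left(-17\right) + 29 \left(-14\right) - -238}\right) \left(-4\right) = \left(\left(-739\right) \frac{1}{22} + \frac{\frac{1}{26} i \sqrt{19}}{-3 + 196 - 493 - 406 + 238}\right) \left(-4\right) = \left(- \frac{739}{22} + \frac{\frac{1}{26} i \sqrt{19}}{-468}\right) \left(-4\right) = \left(- \frac{739}{22} + \frac{i \sqrt{19}}{26} \left(- \frac{1}{468}\right)\right) \left(-4\right) = \left(- \frac{739}{22} - \frac{i \sqrt{19}}{12168}\right) \left(-4\right) = \frac{1478}{11} + \frac{i \sqrt{19}}{3042}$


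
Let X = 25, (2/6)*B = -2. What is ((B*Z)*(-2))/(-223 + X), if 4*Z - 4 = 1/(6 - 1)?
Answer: -7/110 ≈ -0.063636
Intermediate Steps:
B = -6 (B = 3*(-2) = -6)
Z = 21/20 (Z = 1 + 1/(4*(6 - 1)) = 1 + (¼)/5 = 1 + (¼)*(⅕) = 1 + 1/20 = 21/20 ≈ 1.0500)
((B*Z)*(-2))/(-223 + X) = (-6*21/20*(-2))/(-223 + 25) = (-63/10*(-2))/(-198) = -1/198*63/5 = -7/110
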